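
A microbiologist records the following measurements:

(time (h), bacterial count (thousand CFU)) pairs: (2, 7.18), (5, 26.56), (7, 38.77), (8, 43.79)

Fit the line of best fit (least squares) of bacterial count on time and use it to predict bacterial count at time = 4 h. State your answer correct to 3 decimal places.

n = 4, Σx = 22, Σy = 116.3, Σxy = 768.87, Σx² = 142
Sxx = Σx² − (Σx)²/n = 142 − 121 = 21
Sxy = Σxy − (Σx)(Σy)/n = 768.87 − 639.65 = 129.22
b = Sxy/Sxx = 129.22/21 = 6.153333
a = ȳ − b·x̄ = 29.075 − 6.153333·5.5 = -4.768333
ŷ(4) = a + b·4 = -4.768333 + 6.153333·4 = 19.845

19.845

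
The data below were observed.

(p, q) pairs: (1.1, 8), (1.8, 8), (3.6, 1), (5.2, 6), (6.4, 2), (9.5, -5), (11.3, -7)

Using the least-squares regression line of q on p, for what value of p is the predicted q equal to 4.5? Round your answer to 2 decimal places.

n = 7, Σx = 38.9, Σy = 13, Σxy = -55.8, Σx² = 303.35
Sxx = Σx² − (Σx)²/n = 303.35 − 216.172857 = 87.177143
Sxy = Σxy − (Σx)(Σy)/n = -55.8 − 72.242857 = -128.042857
b = Sxy/Sxx = -128.042857/87.177143 = -1.468766
a = ȳ − b·x̄ = 1.857143 − (-1.468766)·5.557143 = 10.019287
Set a + b·x = 4.5: x = (4.5 − 10.019287) / (-1.468766) = 3.757771

3.76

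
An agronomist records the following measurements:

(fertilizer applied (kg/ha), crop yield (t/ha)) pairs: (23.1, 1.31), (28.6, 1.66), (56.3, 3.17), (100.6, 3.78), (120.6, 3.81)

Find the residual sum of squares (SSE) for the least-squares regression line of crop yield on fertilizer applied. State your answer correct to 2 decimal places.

0.72

n = 5, Σx = 329.2, Σy = 13.73, Σxy = 1095.962, Σx² = 29185.98, Σy² = 43.3251
Sxx = Σx² − (Σx)²/n = 29185.98 − 21674.528 = 7511.452
Sxy = Σxy − (Σx)(Σy)/n = 1095.962 − 903.9832 = 191.9788
Syy = Σy² − (Σy)²/n = 43.3251 − 37.70258 = 5.62252
b = Sxy/Sxx = 191.9788/7511.452 = 0.025558
SSE = Syy − b·Sxy = 5.62252 − 0.025558·191.9788 = 0.715897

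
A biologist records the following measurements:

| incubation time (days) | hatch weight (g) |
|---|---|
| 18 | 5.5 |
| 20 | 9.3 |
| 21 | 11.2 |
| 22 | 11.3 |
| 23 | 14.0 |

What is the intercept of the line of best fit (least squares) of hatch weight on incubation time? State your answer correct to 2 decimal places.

n = 5, Σx = 104, Σy = 51.3, Σxy = 1090.8, Σx² = 2178
Sxx = Σx² − (Σx)²/n = 2178 − 2163.2 = 14.8
Sxy = Σxy − (Σx)(Σy)/n = 1090.8 − 1067.04 = 23.76
b = Sxy/Sxx = 23.76/14.8 = 1.605405
a = ȳ − b·x̄ = 10.26 − 1.605405·20.8 = -23.132432

-23.13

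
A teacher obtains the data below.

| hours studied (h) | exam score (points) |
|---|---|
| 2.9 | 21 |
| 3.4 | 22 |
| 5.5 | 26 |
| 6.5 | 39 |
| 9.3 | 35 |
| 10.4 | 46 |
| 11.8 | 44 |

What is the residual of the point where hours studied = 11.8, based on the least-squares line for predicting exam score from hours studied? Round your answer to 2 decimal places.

n = 7, Σx = 49.8, Σy = 233, Σxy = 1855.3, Σx² = 426.36
Sxx = Σx² − (Σx)²/n = 426.36 − 354.291429 = 72.068571
Sxy = Σxy − (Σx)(Σy)/n = 1855.3 − 1657.628571 = 197.671429
b = Sxy/Sxx = 197.671429/72.068571 = 2.742824
a = ȳ − b·x̄ = 33.285714 − 2.742824·7.114286 = 13.772479
ŷ(11.8) = 13.772479 + 2.742824·11.8 = 46.137805
residual = y − ŷ = 44 − 46.137805 = -2.137805

-2.14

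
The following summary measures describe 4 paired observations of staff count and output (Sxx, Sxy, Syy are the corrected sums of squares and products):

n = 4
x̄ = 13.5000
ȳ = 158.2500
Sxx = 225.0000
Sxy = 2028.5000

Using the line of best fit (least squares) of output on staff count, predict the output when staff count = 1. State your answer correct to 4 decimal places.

b = Sxy/Sxx = 2028.5/225 = 9.015556
a = ȳ − b·x̄ = 158.25 − 9.015556·13.5 = 36.54
ŷ(1) = a + b·1 = 36.54 + 9.015556·1 = 45.555556

45.5556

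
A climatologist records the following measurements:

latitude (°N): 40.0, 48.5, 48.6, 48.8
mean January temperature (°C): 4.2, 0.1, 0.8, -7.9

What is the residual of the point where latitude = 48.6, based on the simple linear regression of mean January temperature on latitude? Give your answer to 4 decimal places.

n = 4, Σx = 185.9, Σy = -2.8, Σxy = -173.79, Σx² = 8695.65
Sxx = Σx² − (Σx)²/n = 8695.65 − 8639.7025 = 55.9475
Sxy = Σxy − (Σx)(Σy)/n = -173.79 − (-130.13) = -43.66
b = Sxy/Sxx = -43.66/55.9475 = -0.780374
a = ȳ − b·x̄ = -0.7 − (-0.780374)·46.475 = 35.567903
ŷ(48.6) = 35.567903 + (-0.780374)·48.6 = -2.358296
residual = y − ŷ = 0.8 − (-2.358296) = 3.158296

3.1583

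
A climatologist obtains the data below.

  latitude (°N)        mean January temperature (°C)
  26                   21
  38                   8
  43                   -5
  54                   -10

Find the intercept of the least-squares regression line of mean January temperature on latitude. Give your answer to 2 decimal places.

50.09

n = 4, Σx = 161, Σy = 14, Σxy = 95, Σx² = 6885
Sxx = Σx² − (Σx)²/n = 6885 − 6480.25 = 404.75
Sxy = Σxy − (Σx)(Σy)/n = 95 − 563.5 = -468.5
b = Sxy/Sxx = -468.5/404.75 = -1.157505
a = ȳ − b·x̄ = 3.5 − (-1.157505)·40.25 = 50.089561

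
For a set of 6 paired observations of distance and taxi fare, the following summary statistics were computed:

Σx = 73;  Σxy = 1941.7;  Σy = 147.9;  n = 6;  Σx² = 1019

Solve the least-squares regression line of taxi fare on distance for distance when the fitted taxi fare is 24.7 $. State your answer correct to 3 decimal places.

Sxx = Σx² − (Σx)²/n = 1019 − 888.166667 = 130.833333
Sxy = Σxy − (Σx)(Σy)/n = 1941.7 − 1799.45 = 142.25
b = Sxy/Sxx = 142.25/130.833333 = 1.087261
a = ȳ − b·x̄ = 24.65 − 1.087261·12.166667 = 11.421656
Set a + b·x = 24.7: x = (24.7 − 11.421656) / 1.087261 = 12.212654

12.213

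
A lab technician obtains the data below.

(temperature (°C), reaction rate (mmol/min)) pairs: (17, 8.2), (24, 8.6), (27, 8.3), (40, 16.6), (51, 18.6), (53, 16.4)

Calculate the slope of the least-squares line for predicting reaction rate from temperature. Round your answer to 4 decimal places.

n = 6, Σx = 212, Σy = 76.7, Σxy = 3051.7, Σx² = 8604
Sxx = Σx² − (Σx)²/n = 8604 − 7490.666667 = 1113.333333
Sxy = Σxy − (Σx)(Σy)/n = 3051.7 − 2710.066667 = 341.633333
b = Sxy/Sxx = 341.633333/1113.333333 = 0.306856

0.3069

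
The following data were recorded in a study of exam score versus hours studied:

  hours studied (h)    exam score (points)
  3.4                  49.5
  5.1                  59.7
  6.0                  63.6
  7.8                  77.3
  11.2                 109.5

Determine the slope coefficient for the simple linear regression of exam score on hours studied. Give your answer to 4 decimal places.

7.7511

n = 5, Σx = 33.5, Σy = 359.6, Σxy = 2683.71, Σx² = 259.85
Sxx = Σx² − (Σx)²/n = 259.85 − 224.45 = 35.4
Sxy = Σxy − (Σx)(Σy)/n = 2683.71 − 2409.32 = 274.39
b = Sxy/Sxx = 274.39/35.4 = 7.751130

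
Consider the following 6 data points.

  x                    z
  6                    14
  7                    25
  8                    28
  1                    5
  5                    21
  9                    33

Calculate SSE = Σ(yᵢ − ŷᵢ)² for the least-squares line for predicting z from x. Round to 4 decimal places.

65.1000

n = 6, Σx = 36, Σy = 126, Σxy = 890, Σx² = 256, Σy² = 3160
Sxx = Σx² − (Σx)²/n = 256 − 216 = 40
Sxy = Σxy − (Σx)(Σy)/n = 890 − 756 = 134
Syy = Σy² − (Σy)²/n = 3160 − 2646 = 514
b = Sxy/Sxx = 134/40 = 3.35
SSE = Syy − b·Sxy = 514 − 3.35·134 = 65.1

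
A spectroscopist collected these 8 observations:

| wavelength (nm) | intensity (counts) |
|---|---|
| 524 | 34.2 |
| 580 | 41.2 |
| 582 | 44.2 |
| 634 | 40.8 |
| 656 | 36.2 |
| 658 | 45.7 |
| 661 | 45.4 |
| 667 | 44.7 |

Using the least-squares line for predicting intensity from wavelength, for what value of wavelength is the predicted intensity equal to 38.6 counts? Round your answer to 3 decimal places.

556.227

n = 8, Σx = 4962, Σy = 332.4, Σxy = 207050.5, Σx² = 3096766
Sxx = Σx² − (Σx)²/n = 3096766 − 3077680.5 = 19085.5
Sxy = Σxy − (Σx)(Σy)/n = 207050.5 − 206171.1 = 879.4
b = Sxy/Sxx = 879.4/19085.5 = 0.046077
a = ȳ − b·x̄ = 41.55 − 0.046077·620.25 = 12.970825
Set a + b·x = 38.6: x = (38.6 − 12.970825) / 0.046077 = 556.226547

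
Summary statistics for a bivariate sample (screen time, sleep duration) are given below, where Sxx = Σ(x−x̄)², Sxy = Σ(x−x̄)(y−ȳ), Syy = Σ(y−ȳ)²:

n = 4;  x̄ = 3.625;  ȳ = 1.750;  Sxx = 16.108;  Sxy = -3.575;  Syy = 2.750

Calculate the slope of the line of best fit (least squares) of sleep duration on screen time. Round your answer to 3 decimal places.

b = Sxy/Sxx = -3.575/16.108 = -0.221939

-0.222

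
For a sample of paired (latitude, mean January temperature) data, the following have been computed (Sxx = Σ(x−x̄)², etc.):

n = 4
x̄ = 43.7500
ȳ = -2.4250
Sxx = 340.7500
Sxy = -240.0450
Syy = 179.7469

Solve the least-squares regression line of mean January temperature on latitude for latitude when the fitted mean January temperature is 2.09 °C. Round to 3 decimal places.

b = Sxy/Sxx = -240.045/340.75 = -0.704461
a = ȳ − b·x̄ = -2.425 − (-0.704461)·43.75 = 28.395158
Set a + b·x = 2.09: x = (2.09 − 28.395158) / (-0.704461) = 37.340842

37.341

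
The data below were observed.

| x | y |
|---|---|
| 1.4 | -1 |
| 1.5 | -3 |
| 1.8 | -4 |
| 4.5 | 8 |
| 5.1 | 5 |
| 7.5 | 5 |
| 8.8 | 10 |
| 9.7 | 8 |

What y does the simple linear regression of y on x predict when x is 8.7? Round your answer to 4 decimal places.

n = 8, Σx = 40.3, Σy = 28, Σxy = 251.5, Σx² = 281.49
Sxx = Σx² − (Σx)²/n = 281.49 − 203.01125 = 78.47875
Sxy = Σxy − (Σx)(Σy)/n = 251.5 − 141.05 = 110.45
b = Sxy/Sxx = 110.45/78.47875 = 1.407387
a = ȳ − b·x̄ = 3.5 − 1.407387·5.0375 = -3.589714
ŷ(8.7) = a + b·8.7 = -3.589714 + 1.407387·8.7 = 8.654556

8.6546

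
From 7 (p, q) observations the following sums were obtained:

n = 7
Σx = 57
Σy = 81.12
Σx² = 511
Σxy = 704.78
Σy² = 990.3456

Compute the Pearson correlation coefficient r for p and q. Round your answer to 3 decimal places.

0.911

Sxx = Σx² − (Σx)²/n = 511 − 464.142857 = 46.857143
Sxy = Σxy − (Σx)(Σy)/n = 704.78 − 660.548571 = 44.231429
Syy = Σy² − (Σy)²/n = 990.3456 − 940.064914 = 50.280686
r = Sxy/√(Sxx·Syy) = 44.231429/√(2356.009273) = 44.231429/48.538740 = 0.911260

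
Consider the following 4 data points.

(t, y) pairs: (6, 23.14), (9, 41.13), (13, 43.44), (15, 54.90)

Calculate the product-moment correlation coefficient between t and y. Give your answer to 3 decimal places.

n = 4, Σx = 43, Σy = 162.61, Σxy = 1897.23, Σx² = 511, Σy² = 7128.1801
Sxx = Σx² − (Σx)²/n = 511 − 462.25 = 48.75
Sxy = Σxy − (Σx)(Σy)/n = 1897.23 − 1748.0575 = 149.1725
Syy = Σy² − (Σy)²/n = 7128.1801 − 6610.503025 = 517.677075
r = Sxy/√(Sxx·Syy) = 149.1725/√(25236.757406) = 149.1725/158.860811 = 0.939014

0.939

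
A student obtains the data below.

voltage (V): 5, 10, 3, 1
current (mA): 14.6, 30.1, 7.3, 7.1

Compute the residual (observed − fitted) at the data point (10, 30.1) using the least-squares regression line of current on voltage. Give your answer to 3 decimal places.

0.980

n = 4, Σx = 19, Σy = 59.1, Σxy = 403, Σx² = 135
Sxx = Σx² − (Σx)²/n = 135 − 90.25 = 44.75
Sxy = Σxy − (Σx)(Σy)/n = 403 − 280.725 = 122.275
b = Sxy/Sxx = 122.275/44.75 = 2.732402
a = ȳ − b·x̄ = 14.775 − 2.732402·4.75 = 1.796089
ŷ(10) = 1.796089 + 2.732402·10 = 29.120112
residual = y − ŷ = 30.1 − 29.120112 = 0.979888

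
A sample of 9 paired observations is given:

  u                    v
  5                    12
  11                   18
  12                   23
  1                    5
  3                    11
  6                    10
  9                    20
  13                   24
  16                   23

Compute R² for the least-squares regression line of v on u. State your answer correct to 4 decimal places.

0.8835

n = 9, Σx = 76, Σy = 146, Σxy = 1492, Σx² = 842, Σy² = 2748
Sxx = Σx² − (Σx)²/n = 842 − 641.777778 = 200.222222
Sxy = Σxy − (Σx)(Σy)/n = 1492 − 1232.888889 = 259.111111
Syy = Σy² − (Σy)²/n = 2748 − 2368.444444 = 379.555556
R² = Sxy²/(Sxx·Syy) = (259.111111)²/(200.222222·379.555556) = 0.883455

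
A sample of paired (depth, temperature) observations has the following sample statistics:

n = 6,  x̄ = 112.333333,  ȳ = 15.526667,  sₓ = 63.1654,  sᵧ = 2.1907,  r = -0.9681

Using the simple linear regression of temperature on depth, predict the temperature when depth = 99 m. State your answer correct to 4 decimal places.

b = r · sᵧ/sₓ = -0.9681 · 2.1907/63.1654 = -0.033576
a = ȳ − b·x̄ = 15.526667 − (-0.033576)·112.333333 = 19.298327
ŷ(99) = a + b·99 = 19.298327 + (-0.033576)·99 = 15.974342

15.9743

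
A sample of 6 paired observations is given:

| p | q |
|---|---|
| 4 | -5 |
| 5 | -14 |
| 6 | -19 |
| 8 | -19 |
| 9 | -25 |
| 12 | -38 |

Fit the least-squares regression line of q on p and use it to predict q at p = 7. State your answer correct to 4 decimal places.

n = 6, Σx = 44, Σy = -120, Σxy = -1037, Σx² = 366
Sxx = Σx² − (Σx)²/n = 366 − 322.666667 = 43.333333
Sxy = Σxy − (Σx)(Σy)/n = -1037 − (-880) = -157
b = Sxy/Sxx = -157/43.333333 = -3.623077
a = ȳ − b·x̄ = -20 − (-3.623077)·7.333333 = 6.569231
ŷ(7) = a + b·7 = 6.569231 + (-3.623077)·7 = -18.792308

-18.7923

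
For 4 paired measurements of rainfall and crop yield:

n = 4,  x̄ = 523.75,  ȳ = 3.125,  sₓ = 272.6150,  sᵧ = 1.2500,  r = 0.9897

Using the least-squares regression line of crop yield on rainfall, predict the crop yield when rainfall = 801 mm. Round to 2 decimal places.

b = r · sᵧ/sₓ = 0.9897 · 1.25/272.615 = 0.004538
a = ȳ − b·x̄ = 3.125 − 0.004538·523.75 = 0.748226
ŷ(801) = a + b·801 = 0.748226 + 0.004538·801 = 4.383159

4.38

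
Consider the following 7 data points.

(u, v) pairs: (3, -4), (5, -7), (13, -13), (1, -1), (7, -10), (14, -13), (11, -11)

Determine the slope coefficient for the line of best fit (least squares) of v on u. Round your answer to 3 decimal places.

-0.879

n = 7, Σx = 54, Σy = -59, Σxy = -590, Σx² = 570
Sxx = Σx² − (Σx)²/n = 570 − 416.571429 = 153.428571
Sxy = Σxy − (Σx)(Σy)/n = -590 − (-455.142857) = -134.857143
b = Sxy/Sxx = -134.857143/153.428571 = -0.878957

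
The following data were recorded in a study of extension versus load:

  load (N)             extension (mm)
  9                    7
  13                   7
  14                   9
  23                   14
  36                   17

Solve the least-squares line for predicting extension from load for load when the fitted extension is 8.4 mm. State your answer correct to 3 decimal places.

13.051

n = 5, Σx = 95, Σy = 54, Σxy = 1214, Σx² = 2271
Sxx = Σx² − (Σx)²/n = 2271 − 1805 = 466
Sxy = Σxy − (Σx)(Σy)/n = 1214 − 1026 = 188
b = Sxy/Sxx = 188/466 = 0.403433
a = ȳ − b·x̄ = 10.8 − 0.403433·19 = 3.134764
Set a + b·x = 8.4: x = (8.4 − 3.134764) / 0.403433 = 13.051064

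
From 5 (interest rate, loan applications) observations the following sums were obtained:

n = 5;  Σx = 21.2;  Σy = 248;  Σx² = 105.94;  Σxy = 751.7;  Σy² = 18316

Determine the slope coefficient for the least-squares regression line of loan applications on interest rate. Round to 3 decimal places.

-18.678

Sxx = Σx² − (Σx)²/n = 105.94 − 89.888 = 16.052
Sxy = Σxy − (Σx)(Σy)/n = 751.7 − 1051.52 = -299.82
b = Sxy/Sxx = -299.82/16.052 = -18.678046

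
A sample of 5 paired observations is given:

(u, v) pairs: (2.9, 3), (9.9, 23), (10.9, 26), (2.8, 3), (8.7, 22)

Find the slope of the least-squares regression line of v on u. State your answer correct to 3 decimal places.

2.912

n = 5, Σx = 35.2, Σy = 77, Σxy = 719.6, Σx² = 308.76
Sxx = Σx² − (Σx)²/n = 308.76 − 247.808 = 60.952
Sxy = Σxy − (Σx)(Σy)/n = 719.6 − 542.08 = 177.52
b = Sxy/Sxx = 177.52/60.952 = 2.912456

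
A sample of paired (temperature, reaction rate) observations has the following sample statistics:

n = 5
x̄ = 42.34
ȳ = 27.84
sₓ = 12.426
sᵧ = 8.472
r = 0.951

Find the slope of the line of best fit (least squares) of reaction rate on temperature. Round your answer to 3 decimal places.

0.648

b = r · sᵧ/sₓ = 0.951 · 8.472/12.426 = 0.648388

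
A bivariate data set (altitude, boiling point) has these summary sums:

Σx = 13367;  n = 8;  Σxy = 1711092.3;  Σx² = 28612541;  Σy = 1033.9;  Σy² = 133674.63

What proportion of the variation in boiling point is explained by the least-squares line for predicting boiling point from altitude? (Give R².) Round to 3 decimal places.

0.768

Sxx = Σx² − (Σx)²/n = 28612541 − 22334586.125 = 6277954.875
Sxy = Σxy − (Σx)(Σy)/n = 1711092.3 − 1727517.6625 = -16425.3625
Syy = Σy² − (Σy)²/n = 133674.63 − 133618.65125 = 55.97875
R² = Sxy²/(Sxx·Syy) = (-16425.3625)²/(6277954.875·55.97875) = 0.767695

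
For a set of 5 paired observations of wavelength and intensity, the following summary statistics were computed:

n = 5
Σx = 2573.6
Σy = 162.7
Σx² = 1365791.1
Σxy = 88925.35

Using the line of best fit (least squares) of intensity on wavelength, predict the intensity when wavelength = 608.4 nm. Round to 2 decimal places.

44.35

Sxx = Σx² − (Σx)²/n = 1365791.1 − 1324683.392 = 41107.708
Sxy = Σxy − (Σx)(Σy)/n = 88925.35 − 83744.944 = 5180.406
b = Sxy/Sxx = 5180.406/41107.708 = 0.126020
a = ȳ − b·x̄ = 32.54 − 0.126020·514.72 = -32.325173
ŷ(608.4) = a + b·608.4 = -32.325173 + 0.126020·608.4 = 44.345582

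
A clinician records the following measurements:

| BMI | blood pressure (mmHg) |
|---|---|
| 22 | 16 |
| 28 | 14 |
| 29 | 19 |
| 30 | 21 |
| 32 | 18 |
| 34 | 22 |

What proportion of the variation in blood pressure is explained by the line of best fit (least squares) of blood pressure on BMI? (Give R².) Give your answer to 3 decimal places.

0.430

n = 6, Σx = 175, Σy = 110, Σxy = 3249, Σx² = 5189, Σy² = 2062
Sxx = Σx² − (Σx)²/n = 5189 − 5104.166667 = 84.833333
Sxy = Σxy − (Σx)(Σy)/n = 3249 − 3208.333333 = 40.666667
Syy = Σy² − (Σy)²/n = 2062 − 2016.666667 = 45.333333
R² = Sxy²/(Sxx·Syy) = (40.666667)²/(84.833333·45.333333) = 0.430024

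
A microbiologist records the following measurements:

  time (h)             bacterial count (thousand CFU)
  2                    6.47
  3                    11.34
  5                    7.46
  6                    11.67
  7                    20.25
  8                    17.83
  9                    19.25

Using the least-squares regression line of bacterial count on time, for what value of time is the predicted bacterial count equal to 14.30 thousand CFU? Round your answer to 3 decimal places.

n = 7, Σx = 40, Σy = 94.27, Σxy = 611.92, Σx² = 268
Sxx = Σx² − (Σx)²/n = 268 − 228.571429 = 39.428571
Sxy = Σxy − (Σx)(Σy)/n = 611.92 − 538.685714 = 73.234286
b = Sxy/Sxx = 73.234286/39.428571 = 1.857391
a = ȳ − b·x̄ = 13.467143 − 1.857391·5.714286 = 2.853478
Set a + b·x = 14.30: x = (14.30 − 2.853478) / 1.857391 = 6.162687

6.163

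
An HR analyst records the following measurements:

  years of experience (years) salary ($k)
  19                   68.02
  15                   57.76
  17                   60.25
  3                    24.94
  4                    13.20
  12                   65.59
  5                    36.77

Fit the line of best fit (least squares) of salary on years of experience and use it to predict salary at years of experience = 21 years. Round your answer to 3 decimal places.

n = 7, Σx = 75, Σy = 326.53, Σxy = 4281.58, Σx² = 1069
Sxx = Σx² − (Σx)²/n = 1069 − 803.571429 = 265.428571
Sxy = Σxy − (Σx)(Σy)/n = 4281.58 − 3498.535714 = 783.044286
b = Sxy/Sxx = 783.044286/265.428571 = 2.950113
a = ȳ − b·x̄ = 46.647143 − 2.950113·10.714286 = 15.038789
ŷ(21) = a + b·21 = 15.038789 + 2.950113·21 = 76.991163

76.991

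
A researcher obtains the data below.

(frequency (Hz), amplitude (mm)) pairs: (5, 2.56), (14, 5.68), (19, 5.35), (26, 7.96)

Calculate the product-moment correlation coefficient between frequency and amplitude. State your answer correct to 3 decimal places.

n = 4, Σx = 64, Σy = 21.55, Σxy = 400.93, Σx² = 1258, Σy² = 130.8001
Sxx = Σx² − (Σx)²/n = 1258 − 1024 = 234
Sxy = Σxy − (Σx)(Σy)/n = 400.93 − 344.8 = 56.13
Syy = Σy² − (Σy)²/n = 130.8001 − 116.100625 = 14.699475
r = Sxy/√(Sxx·Syy) = 56.13/√(3439.67715) = 56.13/58.648761 = 0.957053

0.957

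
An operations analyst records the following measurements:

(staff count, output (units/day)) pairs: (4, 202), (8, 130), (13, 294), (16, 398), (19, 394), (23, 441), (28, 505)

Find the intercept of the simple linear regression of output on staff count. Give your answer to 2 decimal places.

n = 7, Σx = 111, Σy = 2364, Σxy = 43807, Σx² = 2179
Sxx = Σx² − (Σx)²/n = 2179 − 1760.142857 = 418.857143
Sxy = Σxy − (Σx)(Σy)/n = 43807 − 37486.285714 = 6320.714286
b = Sxy/Sxx = 6320.714286/418.857143 = 15.090382
a = ȳ − b·x̄ = 337.714286 − 15.090382·15.857143 = 98.423943

98.42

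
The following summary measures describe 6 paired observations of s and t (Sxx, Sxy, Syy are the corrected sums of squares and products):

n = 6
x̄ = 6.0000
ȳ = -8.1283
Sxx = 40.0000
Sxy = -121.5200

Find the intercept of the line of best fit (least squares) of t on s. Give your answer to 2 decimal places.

10.10

b = Sxy/Sxx = -121.52/40 = -3.038
a = ȳ − b·x̄ = -8.1283 − (-3.038)·6 = 10.0997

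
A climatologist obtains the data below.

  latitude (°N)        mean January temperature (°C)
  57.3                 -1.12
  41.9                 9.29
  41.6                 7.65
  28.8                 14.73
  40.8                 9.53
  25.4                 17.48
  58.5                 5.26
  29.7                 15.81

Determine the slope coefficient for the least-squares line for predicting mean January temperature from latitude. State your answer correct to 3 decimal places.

n = 8, Σx = 324, Σy = 78.63, Σxy = 2677.622, Σx² = 14213.04
Sxx = Σx² − (Σx)²/n = 14213.04 − 13122 = 1091.04
Sxy = Σxy − (Σx)(Σy)/n = 2677.622 − 3184.515 = -506.893
b = Sxy/Sxx = -506.893/1091.04 = -0.464596

-0.465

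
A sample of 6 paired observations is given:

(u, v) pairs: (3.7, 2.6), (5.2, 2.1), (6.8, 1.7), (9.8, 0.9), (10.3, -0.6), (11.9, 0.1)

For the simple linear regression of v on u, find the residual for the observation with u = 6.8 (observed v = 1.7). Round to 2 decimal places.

n = 6, Σx = 47.7, Σy = 6.8, Σxy = 35.93, Σx² = 430.71
Sxx = Σx² − (Σx)²/n = 430.71 − 379.215 = 51.495
Sxy = Σxy − (Σx)(Σy)/n = 35.93 − 54.06 = -18.13
b = Sxy/Sxx = -18.13/51.495 = -0.352073
a = ȳ − b·x̄ = 1.133333 − (-0.352073)·7.95 = 3.932314
ŷ(6.8) = 3.932314 + (-0.352073)·6.8 = 1.538217
residual = y − ŷ = 1.7 − 1.538217 = 0.161783

0.16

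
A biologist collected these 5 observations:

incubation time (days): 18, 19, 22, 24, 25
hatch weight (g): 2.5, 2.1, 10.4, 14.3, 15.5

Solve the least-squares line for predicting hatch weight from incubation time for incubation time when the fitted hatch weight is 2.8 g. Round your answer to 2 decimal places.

n = 5, Σx = 108, Σy = 44.8, Σxy = 1044.4, Σx² = 2370
Sxx = Σx² − (Σx)²/n = 2370 − 2332.8 = 37.2
Sxy = Σxy − (Σx)(Σy)/n = 1044.4 − 967.68 = 76.72
b = Sxy/Sxx = 76.72/37.2 = 2.062366
a = ȳ − b·x̄ = 8.96 − 2.062366·21.6 = -35.587097
Set a + b·x = 2.8: x = (2.8 − (-35.587097)) / 2.062366 = 18.613139

18.61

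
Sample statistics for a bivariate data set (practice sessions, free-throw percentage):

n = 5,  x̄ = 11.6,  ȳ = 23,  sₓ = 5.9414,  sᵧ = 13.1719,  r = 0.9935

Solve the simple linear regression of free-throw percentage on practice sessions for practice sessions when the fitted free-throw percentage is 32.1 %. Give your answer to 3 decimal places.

b = r · sᵧ/sₓ = 0.9935 · 13.1719/5.9414 = 2.202559
a = ȳ − b·x̄ = 23 − 2.202559·11.6 = -2.549682
Set a + b·x = 32.1: x = (32.1 − (-2.549682)) / 2.202559 = 15.731558

15.732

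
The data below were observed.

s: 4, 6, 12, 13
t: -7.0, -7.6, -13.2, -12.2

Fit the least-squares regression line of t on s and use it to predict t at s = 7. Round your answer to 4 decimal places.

-8.7906

n = 4, Σx = 35, Σy = -40, Σxy = -390.6, Σx² = 365
Sxx = Σx² − (Σx)²/n = 365 − 306.25 = 58.75
Sxy = Σxy − (Σx)(Σy)/n = -390.6 − (-350) = -40.6
b = Sxy/Sxx = -40.6/58.75 = -0.691064
a = ȳ − b·x̄ = -10 − (-0.691064)·8.75 = -3.953191
ŷ(7) = a + b·7 = -3.953191 + (-0.691064)·7 = -8.790638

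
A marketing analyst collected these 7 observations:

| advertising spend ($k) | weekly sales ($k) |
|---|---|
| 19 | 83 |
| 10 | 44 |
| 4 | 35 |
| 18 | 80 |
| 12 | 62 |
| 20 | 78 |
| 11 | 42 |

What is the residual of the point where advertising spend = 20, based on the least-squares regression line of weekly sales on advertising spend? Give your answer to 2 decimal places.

n = 7, Σx = 94, Σy = 424, Σxy = 6363, Σx² = 1466
Sxx = Σx² − (Σx)²/n = 1466 − 1262.285714 = 203.714286
Sxy = Σxy − (Σx)(Σy)/n = 6363 − 5693.714286 = 669.285714
b = Sxy/Sxx = 669.285714/203.714286 = 3.285414
a = ȳ − b·x̄ = 60.571429 − 3.285414·13.428571 = 16.453015
ŷ(20) = 16.453015 + 3.285414·20 = 82.161290
residual = y − ŷ = 78 − 82.161290 = -4.161290

-4.16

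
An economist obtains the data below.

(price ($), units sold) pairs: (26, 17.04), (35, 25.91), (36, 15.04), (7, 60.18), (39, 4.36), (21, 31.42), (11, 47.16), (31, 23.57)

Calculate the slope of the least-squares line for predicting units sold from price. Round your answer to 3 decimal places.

-1.414

n = 8, Σx = 206, Σy = 224.68, Σxy = 4391.88, Σx² = 6290
Sxx = Σx² − (Σx)²/n = 6290 − 5304.5 = 985.5
Sxy = Σxy − (Σx)(Σy)/n = 4391.88 − 5785.51 = -1393.63
b = Sxy/Sxx = -1393.63/985.5 = -1.414135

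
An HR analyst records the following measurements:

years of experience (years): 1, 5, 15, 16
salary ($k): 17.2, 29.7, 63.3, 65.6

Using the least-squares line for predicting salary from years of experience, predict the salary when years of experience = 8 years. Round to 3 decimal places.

n = 4, Σx = 37, Σy = 175.8, Σxy = 2164.8, Σx² = 507
Sxx = Σx² − (Σx)²/n = 507 − 342.25 = 164.75
Sxy = Σxy − (Σx)(Σy)/n = 2164.8 − 1626.15 = 538.65
b = Sxy/Sxx = 538.65/164.75 = 3.269499
a = ȳ − b·x̄ = 43.95 − 3.269499·9.25 = 13.707132
ŷ(8) = a + b·8 = 13.707132 + 3.269499·8 = 39.863126

39.863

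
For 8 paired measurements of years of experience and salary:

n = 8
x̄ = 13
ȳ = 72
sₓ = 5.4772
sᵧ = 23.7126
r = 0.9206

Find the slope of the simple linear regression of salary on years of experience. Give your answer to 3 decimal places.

3.986

b = r · sᵧ/sₓ = 0.9206 · 23.7126/5.4772 = 3.985580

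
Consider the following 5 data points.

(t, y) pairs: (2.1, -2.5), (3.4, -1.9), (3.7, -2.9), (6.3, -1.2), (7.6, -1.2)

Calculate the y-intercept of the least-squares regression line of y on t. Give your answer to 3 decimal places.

-3.230

n = 5, Σx = 23.1, Σy = -9.7, Σxy = -39.12, Σx² = 127.11
Sxx = Σx² − (Σx)²/n = 127.11 − 106.722 = 20.388
Sxy = Σxy − (Σx)(Σy)/n = -39.12 − (-44.814) = 5.694
b = Sxy/Sxx = 5.694/20.388 = 0.279282
a = ȳ − b·x̄ = -1.94 − 0.279282·4.62 = -3.230283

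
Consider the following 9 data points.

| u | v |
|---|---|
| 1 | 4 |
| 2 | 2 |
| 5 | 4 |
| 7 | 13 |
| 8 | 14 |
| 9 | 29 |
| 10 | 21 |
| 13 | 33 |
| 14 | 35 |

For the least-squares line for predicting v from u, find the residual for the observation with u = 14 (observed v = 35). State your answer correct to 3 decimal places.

0.651

n = 9, Σx = 69, Σy = 155, Σxy = 1621, Σx² = 689
Sxx = Σx² − (Σx)²/n = 689 − 529 = 160
Sxy = Σxy − (Σx)(Σy)/n = 1621 − 1188.333333 = 432.666667
b = Sxy/Sxx = 432.666667/160 = 2.704167
a = ȳ − b·x̄ = 17.222222 − 2.704167·7.666667 = -3.509722
ŷ(14) = -3.509722 + 2.704167·14 = 34.348611
residual = y − ŷ = 35 − 34.348611 = 0.651389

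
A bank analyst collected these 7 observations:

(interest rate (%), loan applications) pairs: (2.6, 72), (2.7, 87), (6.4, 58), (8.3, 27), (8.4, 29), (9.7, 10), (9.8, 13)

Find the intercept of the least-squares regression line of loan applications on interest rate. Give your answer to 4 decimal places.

n = 7, Σx = 47.9, Σy = 296, Σxy = 1485.4, Σx² = 384.59
Sxx = Σx² − (Σx)²/n = 384.59 − 327.772857 = 56.817143
Sxy = Σxy − (Σx)(Σy)/n = 1485.4 − 2025.485714 = -540.085714
b = Sxy/Sxx = -540.085714/56.817143 = -9.505682
a = ȳ − b·x̄ = 42.285714 − (-9.505682)·6.842857 = 107.331741

107.3317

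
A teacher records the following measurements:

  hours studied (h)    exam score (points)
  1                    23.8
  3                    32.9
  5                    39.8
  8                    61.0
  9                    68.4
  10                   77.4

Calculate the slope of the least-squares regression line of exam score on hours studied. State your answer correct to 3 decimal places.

5.927

n = 6, Σx = 36, Σy = 303.3, Σxy = 2199.1, Σx² = 280
Sxx = Σx² − (Σx)²/n = 280 − 216 = 64
Sxy = Σxy − (Σx)(Σy)/n = 2199.1 − 1819.8 = 379.3
b = Sxy/Sxx = 379.3/64 = 5.926563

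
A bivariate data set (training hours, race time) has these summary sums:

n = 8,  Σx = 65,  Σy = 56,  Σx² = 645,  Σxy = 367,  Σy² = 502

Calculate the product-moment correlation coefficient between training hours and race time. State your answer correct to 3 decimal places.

-0.776

Sxx = Σx² − (Σx)²/n = 645 − 528.125 = 116.875
Sxy = Σxy − (Σx)(Σy)/n = 367 − 455 = -88
Syy = Σy² − (Σy)²/n = 502 − 392 = 110
r = Sxy/√(Sxx·Syy) = -88/√(12856.25) = -88/113.385405 = -0.776114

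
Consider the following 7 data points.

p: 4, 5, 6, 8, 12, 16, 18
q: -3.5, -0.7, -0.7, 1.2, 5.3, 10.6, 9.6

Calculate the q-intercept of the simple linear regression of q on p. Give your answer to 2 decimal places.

n = 7, Σx = 69, Σy = 21.8, Σxy = 393.9, Σx² = 865
Sxx = Σx² − (Σx)²/n = 865 − 680.142857 = 184.857143
Sxy = Σxy − (Σx)(Σy)/n = 393.9 − 214.885714 = 179.014286
b = Sxy/Sxx = 179.014286/184.857143 = 0.968393
a = ȳ − b·x̄ = 3.114286 − 0.968393·9.857143 = -6.431298

-6.43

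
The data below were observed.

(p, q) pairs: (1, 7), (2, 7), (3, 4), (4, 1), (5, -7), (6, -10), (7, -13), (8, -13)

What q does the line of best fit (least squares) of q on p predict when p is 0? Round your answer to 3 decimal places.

12.536

n = 8, Σx = 36, Σy = -24, Σxy = -253, Σx² = 204
Sxx = Σx² − (Σx)²/n = 204 − 162 = 42
Sxy = Σxy − (Σx)(Σy)/n = -253 − (-108) = -145
b = Sxy/Sxx = -145/42 = -3.452381
a = ȳ − b·x̄ = -3 − (-3.452381)·4.5 = 12.535714
ŷ(0) = a + b·0 = 12.535714 + (-3.452381)·0 = 12.535714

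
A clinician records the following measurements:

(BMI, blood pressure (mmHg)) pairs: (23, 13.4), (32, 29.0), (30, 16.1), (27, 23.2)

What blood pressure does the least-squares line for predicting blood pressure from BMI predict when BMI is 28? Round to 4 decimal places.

n = 4, Σx = 112, Σy = 81.7, Σxy = 2345.6, Σx² = 3182
Sxx = Σx² − (Σx)²/n = 3182 − 3136 = 46
Sxy = Σxy − (Σx)(Σy)/n = 2345.6 − 2287.6 = 58
b = Sxy/Sxx = 58/46 = 1.260870
a = ȳ − b·x̄ = 20.425 − 1.260870·28 = -14.879348
ŷ(28) = a + b·28 = -14.879348 + 1.260870·28 = 20.425

20.4250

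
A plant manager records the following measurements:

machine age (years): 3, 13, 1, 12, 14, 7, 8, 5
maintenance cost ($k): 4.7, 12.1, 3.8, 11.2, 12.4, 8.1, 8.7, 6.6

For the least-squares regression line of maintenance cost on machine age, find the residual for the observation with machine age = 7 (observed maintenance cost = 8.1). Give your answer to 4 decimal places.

0.2491

n = 8, Σx = 63, Σy = 67.6, Σxy = 642.5, Σx² = 657
Sxx = Σx² − (Σx)²/n = 657 − 496.125 = 160.875
Sxy = Σxy − (Σx)(Σy)/n = 642.5 − 532.35 = 110.15
b = Sxy/Sxx = 110.15/160.875 = 0.684693
a = ȳ − b·x̄ = 8.45 − 0.684693·7.875 = 3.058042
ŷ(7) = 3.058042 + 0.684693·7 = 7.850894
residual = y − ŷ = 8.1 − 7.850894 = 0.249106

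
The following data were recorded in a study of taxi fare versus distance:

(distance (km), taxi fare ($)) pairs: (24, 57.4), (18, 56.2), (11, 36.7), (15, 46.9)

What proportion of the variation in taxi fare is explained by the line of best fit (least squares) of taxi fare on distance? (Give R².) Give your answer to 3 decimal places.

n = 4, Σx = 68, Σy = 197.2, Σxy = 3496.4, Σx² = 1246, Σy² = 9999.7
Sxx = Σx² − (Σx)²/n = 1246 − 1156 = 90
Sxy = Σxy − (Σx)(Σy)/n = 3496.4 − 3352.4 = 144
Syy = Σy² − (Σy)²/n = 9999.7 − 9721.96 = 277.74
R² = Sxy²/(Sxx·Syy) = (144)²/(90·277.74) = 0.829553

0.830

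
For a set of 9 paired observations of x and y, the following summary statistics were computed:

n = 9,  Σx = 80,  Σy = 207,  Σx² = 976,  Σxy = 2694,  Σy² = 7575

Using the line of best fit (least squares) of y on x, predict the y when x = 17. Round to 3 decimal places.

49.150

Sxx = Σx² − (Σx)²/n = 976 − 711.111111 = 264.888889
Sxy = Σxy − (Σx)(Σy)/n = 2694 − 1840 = 854
b = Sxy/Sxx = 854/264.888889 = 3.223993
a = ȳ − b·x̄ = 23 − 3.223993·8.888889 = -5.657718
ŷ(17) = a + b·17 = -5.657718 + 3.223993·17 = 49.150168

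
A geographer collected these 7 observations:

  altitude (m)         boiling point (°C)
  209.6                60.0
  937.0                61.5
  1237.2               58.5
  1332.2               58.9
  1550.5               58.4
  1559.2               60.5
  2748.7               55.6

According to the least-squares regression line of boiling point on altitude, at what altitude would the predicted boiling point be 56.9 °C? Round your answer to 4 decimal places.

n = 7, Σx = 9574.4, Σy = 413.4, Σxy = 558752.8, Σx² = 16617828.42
Sxx = Σx² − (Σx)²/n = 16617828.42 − 13095590.765714 = 3522237.654286
Sxy = Σxy − (Σx)(Σy)/n = 558752.8 − 565436.708571 = -6683.908571
b = Sxy/Sxx = -6683.908571/3522237.654286 = -0.001898
a = ȳ − b·x̄ = 59.057143 − (-0.001898)·1367.771429 = 61.652669
Set a + b·x = 56.9: x = (56.9 − 61.652669) / (-0.001898) = 2504.526924

2504.5269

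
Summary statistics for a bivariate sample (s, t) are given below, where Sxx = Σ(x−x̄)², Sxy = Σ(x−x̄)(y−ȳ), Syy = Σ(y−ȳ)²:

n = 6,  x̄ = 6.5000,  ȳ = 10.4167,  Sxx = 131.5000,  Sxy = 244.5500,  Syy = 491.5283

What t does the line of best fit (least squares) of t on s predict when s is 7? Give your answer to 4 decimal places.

11.3465

b = Sxy/Sxx = 244.55/131.5 = 1.859696
a = ȳ − b·x̄ = 10.4167 − 1.859696·6.5 = -1.671323
ŷ(7) = a + b·7 = -1.671323 + 1.859696·7 = 11.346548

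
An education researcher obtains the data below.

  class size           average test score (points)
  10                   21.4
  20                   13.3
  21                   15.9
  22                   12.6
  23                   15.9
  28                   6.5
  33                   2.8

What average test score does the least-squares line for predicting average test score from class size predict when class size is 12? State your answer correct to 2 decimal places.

n = 7, Σx = 157, Σy = 88.4, Σxy = 1731.2, Σx² = 3827
Sxx = Σx² − (Σx)²/n = 3827 − 3521.285714 = 305.714286
Sxy = Σxy − (Σx)(Σy)/n = 1731.2 − 1982.685714 = -251.485714
b = Sxy/Sxx = -251.485714/305.714286 = -0.822617
a = ȳ − b·x̄ = 12.628571 − (-0.822617)·22.428571 = 31.078692
ŷ(12) = a + b·12 = 31.078692 + (-0.822617)·12 = 21.207290

21.21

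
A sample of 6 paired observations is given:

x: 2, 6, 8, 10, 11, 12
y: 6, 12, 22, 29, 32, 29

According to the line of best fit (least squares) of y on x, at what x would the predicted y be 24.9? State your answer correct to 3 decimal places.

n = 6, Σx = 49, Σy = 130, Σxy = 1250, Σx² = 469
Sxx = Σx² − (Σx)²/n = 469 − 400.166667 = 68.833333
Sxy = Σxy − (Σx)(Σy)/n = 1250 − 1061.666667 = 188.333333
b = Sxy/Sxx = 188.333333/68.833333 = 2.736077
a = ȳ − b·x̄ = 21.666667 − 2.736077·8.166667 = -0.677966
Set a + b·x = 24.9: x = (24.9 − (-0.677966)) / 2.736077 = 9.348407

9.348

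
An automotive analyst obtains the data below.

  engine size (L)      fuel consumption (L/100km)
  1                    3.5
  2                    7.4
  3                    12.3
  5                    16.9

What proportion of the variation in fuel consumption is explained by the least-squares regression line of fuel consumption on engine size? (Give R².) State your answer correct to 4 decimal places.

0.9710

n = 4, Σx = 11, Σy = 40.1, Σxy = 139.7, Σx² = 39, Σy² = 503.91
Sxx = Σx² − (Σx)²/n = 39 − 30.25 = 8.75
Sxy = Σxy − (Σx)(Σy)/n = 139.7 − 110.275 = 29.425
Syy = Σy² − (Σy)²/n = 503.91 − 402.0025 = 101.9075
R² = Sxy²/(Sxx·Syy) = (29.425)²/(8.75·101.9075) = 0.970999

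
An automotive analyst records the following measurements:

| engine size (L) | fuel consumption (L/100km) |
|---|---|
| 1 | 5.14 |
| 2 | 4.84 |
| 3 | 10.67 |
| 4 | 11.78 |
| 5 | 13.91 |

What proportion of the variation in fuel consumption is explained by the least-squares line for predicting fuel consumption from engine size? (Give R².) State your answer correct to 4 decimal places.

n = 5, Σx = 15, Σy = 46.34, Σxy = 163.5, Σx² = 55, Σy² = 495.9506
Sxx = Σx² − (Σx)²/n = 55 − 45 = 10
Sxy = Σxy − (Σx)(Σy)/n = 163.5 − 139.02 = 24.48
Syy = Σy² − (Σy)²/n = 495.9506 − 429.47912 = 66.47148
R² = Sxy²/(Sxx·Syy) = (24.48)²/(10·66.47148) = 0.901545

0.9015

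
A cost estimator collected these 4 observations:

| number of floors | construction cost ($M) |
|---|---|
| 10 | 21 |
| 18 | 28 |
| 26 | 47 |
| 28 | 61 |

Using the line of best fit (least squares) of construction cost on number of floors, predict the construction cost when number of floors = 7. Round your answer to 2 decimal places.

10.95

n = 4, Σx = 82, Σy = 157, Σxy = 3644, Σx² = 1884
Sxx = Σx² − (Σx)²/n = 1884 − 1681 = 203
Sxy = Σxy − (Σx)(Σy)/n = 3644 − 3218.5 = 425.5
b = Sxy/Sxx = 425.5/203 = 2.096059
a = ȳ − b·x̄ = 39.25 − 2.096059·20.5 = -3.719212
ŷ(7) = a + b·7 = -3.719212 + 2.096059·7 = 10.953202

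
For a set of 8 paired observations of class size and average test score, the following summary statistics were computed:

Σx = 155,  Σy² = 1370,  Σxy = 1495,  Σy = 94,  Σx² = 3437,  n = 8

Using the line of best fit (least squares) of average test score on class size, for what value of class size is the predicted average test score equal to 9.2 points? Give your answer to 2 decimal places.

Sxx = Σx² − (Σx)²/n = 3437 − 3003.125 = 433.875
Sxy = Σxy − (Σx)(Σy)/n = 1495 − 1821.25 = -326.25
b = Sxy/Sxx = -326.25/433.875 = -0.751945
a = ȳ − b·x̄ = 11.75 − (-0.751945)·19.375 = 26.318928
Set a + b·x = 9.2: x = (9.2 − 26.318928) / (-0.751945) = 22.766207

22.77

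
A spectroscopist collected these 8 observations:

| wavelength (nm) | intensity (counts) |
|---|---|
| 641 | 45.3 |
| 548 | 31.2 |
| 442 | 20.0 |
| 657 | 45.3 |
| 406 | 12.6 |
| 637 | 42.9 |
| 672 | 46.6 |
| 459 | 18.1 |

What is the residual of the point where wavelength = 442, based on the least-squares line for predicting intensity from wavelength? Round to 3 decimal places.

n = 8, Σx = 4462, Σy = 262, Σxy = 156803, Σx² = 2571068
Sxx = Σx² − (Σx)²/n = 2571068 − 2488680.5 = 82387.5
Sxy = Σxy − (Σx)(Σy)/n = 156803 − 146130.5 = 10672.5
b = Sxy/Sxx = 10672.5/82387.5 = 0.129540
a = ȳ − b·x̄ = 32.75 − 0.129540·557.75 = -39.501092
ŷ(442) = -39.501092 + 0.129540·442 = 17.755712
residual = y − ŷ = 20.0 − 17.755712 = 2.244288

2.244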